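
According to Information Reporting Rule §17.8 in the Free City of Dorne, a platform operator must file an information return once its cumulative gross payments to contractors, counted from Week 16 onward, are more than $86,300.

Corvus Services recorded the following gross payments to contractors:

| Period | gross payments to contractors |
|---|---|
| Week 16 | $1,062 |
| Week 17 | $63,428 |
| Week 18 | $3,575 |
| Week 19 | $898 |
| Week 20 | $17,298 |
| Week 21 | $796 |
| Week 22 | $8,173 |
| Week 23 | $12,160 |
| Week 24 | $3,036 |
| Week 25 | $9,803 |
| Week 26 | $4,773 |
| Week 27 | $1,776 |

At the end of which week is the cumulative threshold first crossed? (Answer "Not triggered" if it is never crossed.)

Week 21

Through Week 16: $1,062
Through Week 17: $64,490
Through Week 18: $68,065
Through Week 19: $68,963
Through Week 20: $86,261
Through Week 21: $87,057 ← exceeds threshold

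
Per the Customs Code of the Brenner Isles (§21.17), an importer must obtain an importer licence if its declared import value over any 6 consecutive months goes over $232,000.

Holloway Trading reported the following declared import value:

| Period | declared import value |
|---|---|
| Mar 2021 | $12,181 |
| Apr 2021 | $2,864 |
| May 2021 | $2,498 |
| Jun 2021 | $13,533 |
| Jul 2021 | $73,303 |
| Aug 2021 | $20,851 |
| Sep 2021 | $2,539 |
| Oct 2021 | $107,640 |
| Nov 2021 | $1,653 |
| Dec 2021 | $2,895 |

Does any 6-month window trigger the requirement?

Mar 2021–Aug 2021: $12,181 + $2,864 + $2,498 + $13,533 + $73,303 + $20,851 = $125,230 (under)
Apr 2021–Sep 2021: $2,864 + $2,498 + $13,533 + $73,303 + $20,851 + $2,539 = $115,588 (under)
May 2021–Oct 2021: $2,498 + $13,533 + $73,303 + $20,851 + $2,539 + $107,640 = $220,364 (under)
Jun 2021–Nov 2021: $13,533 + $73,303 + $20,851 + $2,539 + $107,640 + $1,653 = $219,519 (under)
Jul 2021–Dec 2021: $73,303 + $20,851 + $2,539 + $107,640 + $1,653 + $2,895 = $208,881 (under)
No window exceeds $232,000.

No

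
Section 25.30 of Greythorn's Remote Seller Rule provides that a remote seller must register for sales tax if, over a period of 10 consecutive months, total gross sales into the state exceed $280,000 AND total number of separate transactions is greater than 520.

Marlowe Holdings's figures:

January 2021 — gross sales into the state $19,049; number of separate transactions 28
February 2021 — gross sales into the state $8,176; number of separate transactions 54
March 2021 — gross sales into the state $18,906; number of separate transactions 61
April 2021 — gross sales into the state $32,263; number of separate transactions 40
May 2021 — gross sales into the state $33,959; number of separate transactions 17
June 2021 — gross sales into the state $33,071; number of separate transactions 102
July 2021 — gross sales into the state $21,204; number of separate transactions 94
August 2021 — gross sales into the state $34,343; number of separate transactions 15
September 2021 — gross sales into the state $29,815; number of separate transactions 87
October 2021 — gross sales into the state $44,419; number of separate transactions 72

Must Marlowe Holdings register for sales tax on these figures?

No

Total gross sales into the state: $19,049 + $8,176 + $18,906 + $32,263 + $33,959 + $33,071 + $21,204 + $34,343 + $29,815 + $44,419 = $275,205 (≤ $280,000).
Total number of separate transactions: 28 + 54 + 61 + 40 + 17 + 102 + 94 + 15 + 87 + 72 = 570 (> 520).
The test is 'and': the rule requires both, and at least one is not exceeded.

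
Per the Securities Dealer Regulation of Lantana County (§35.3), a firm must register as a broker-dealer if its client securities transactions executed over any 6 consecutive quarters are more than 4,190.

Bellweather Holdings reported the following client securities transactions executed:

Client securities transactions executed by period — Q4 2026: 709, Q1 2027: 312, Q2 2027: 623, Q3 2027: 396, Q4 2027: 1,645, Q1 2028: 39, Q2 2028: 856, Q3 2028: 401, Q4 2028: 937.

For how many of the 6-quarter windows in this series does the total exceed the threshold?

Q4 2026–Q1 2028: 709 + 312 + 623 + 396 + 1,645 + 39 = 3,724 (under)
Q1 2027–Q2 2028: 312 + 623 + 396 + 1,645 + 39 + 856 = 3,871 (under)
Q2 2027–Q3 2028: 623 + 396 + 1,645 + 39 + 856 + 401 = 3,960 (under)
Q3 2027–Q4 2028: 396 + 1,645 + 39 + 856 + 401 + 937 = 4,274 (over)
1 window exceeds the threshold.

1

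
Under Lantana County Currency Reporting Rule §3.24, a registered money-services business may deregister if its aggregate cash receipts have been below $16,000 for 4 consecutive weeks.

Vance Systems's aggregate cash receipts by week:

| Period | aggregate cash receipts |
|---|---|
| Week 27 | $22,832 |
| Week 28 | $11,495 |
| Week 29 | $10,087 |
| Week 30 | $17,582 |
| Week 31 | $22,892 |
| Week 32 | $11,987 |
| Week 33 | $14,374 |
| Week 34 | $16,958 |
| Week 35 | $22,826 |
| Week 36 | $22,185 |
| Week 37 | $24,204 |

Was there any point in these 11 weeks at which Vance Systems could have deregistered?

No

Weeks below $16,000: Week 28, Week 29, Week 32, Week 33.
Longest run of consecutive weeks below the threshold: 2.
2 < 4, so Vance Systems never became eligible.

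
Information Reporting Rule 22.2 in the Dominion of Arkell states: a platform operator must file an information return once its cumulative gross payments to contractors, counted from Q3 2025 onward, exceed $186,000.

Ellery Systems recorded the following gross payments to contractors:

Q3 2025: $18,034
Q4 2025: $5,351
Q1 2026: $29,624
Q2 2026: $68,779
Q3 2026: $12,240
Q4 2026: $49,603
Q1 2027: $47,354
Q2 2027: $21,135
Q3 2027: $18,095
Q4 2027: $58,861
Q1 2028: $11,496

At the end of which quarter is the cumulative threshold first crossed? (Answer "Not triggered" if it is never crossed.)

Q1 2027

Through Q3 2025: $18,034
Through Q4 2025: $23,385
Through Q1 2026: $53,009
Through Q2 2026: $121,788
Through Q3 2026: $134,028
Through Q4 2026: $183,631
Through Q1 2027: $230,985 ← exceeds threshold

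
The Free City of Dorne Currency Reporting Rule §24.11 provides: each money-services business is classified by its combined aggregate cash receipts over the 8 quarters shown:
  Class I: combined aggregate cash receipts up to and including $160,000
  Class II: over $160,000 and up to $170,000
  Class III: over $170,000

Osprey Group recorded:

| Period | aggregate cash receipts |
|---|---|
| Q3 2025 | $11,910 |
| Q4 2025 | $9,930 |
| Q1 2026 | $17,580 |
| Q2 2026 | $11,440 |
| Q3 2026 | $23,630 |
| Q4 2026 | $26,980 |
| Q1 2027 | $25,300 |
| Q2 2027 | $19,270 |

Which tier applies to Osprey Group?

Combined aggregate cash receipts: $11,910 + $9,930 + $17,580 + $11,440 + $23,630 + $26,980 + $25,300 + $19,270 = $146,040.
$146,040 ≤ $160,000, so Class I applies.

Class I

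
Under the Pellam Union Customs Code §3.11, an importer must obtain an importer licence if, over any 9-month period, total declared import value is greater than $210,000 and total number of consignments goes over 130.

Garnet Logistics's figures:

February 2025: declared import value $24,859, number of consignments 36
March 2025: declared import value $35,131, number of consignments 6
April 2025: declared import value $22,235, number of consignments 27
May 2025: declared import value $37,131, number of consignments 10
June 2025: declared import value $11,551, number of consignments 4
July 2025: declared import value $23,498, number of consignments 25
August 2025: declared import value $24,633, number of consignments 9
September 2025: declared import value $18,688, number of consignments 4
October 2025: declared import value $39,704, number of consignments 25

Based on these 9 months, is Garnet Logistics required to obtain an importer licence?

Yes

Total declared import value: $24,859 + $35,131 + $22,235 + $37,131 + $11,551 + $23,498 + $24,633 + $18,688 + $39,704 = $237,430 (> $210,000).
Total number of consignments: 36 + 6 + 27 + 10 + 4 + 25 + 9 + 4 + 25 = 146 (> 130).
The test is 'and': both thresholds are exceeded.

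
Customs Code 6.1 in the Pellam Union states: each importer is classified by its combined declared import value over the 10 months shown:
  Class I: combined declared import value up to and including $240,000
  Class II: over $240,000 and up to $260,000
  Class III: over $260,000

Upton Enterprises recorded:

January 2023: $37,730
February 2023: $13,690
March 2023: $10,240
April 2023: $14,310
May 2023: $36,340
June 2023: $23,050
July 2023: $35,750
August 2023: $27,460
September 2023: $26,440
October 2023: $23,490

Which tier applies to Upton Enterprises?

Combined declared import value: $37,730 + $13,690 + $10,240 + $14,310 + $36,340 + $23,050 + $35,750 + $27,460 + $26,440 + $23,490 = $248,500.
$240,000 < $248,500 ≤ $260,000, so Class II applies.

Class II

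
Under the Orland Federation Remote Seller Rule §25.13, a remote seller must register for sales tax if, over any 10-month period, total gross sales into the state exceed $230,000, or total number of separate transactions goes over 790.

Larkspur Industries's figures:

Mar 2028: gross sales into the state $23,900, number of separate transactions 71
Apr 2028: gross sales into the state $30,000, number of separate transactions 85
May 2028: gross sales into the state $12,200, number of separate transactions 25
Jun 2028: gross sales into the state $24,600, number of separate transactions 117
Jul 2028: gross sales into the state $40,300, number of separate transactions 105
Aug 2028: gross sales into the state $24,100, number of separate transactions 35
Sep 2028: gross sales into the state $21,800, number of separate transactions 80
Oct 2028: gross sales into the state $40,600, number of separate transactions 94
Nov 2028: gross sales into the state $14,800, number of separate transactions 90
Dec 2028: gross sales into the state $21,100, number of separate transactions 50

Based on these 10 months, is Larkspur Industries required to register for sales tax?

Yes

Total gross sales into the state: $23,900 + $30,000 + $12,200 + $24,600 + $40,300 + $24,100 + $21,800 + $40,600 + $14,800 + $21,100 = $253,400 (> $230,000).
Total number of separate transactions: 71 + 85 + 25 + 117 + 105 + 35 + 80 + 94 + 90 + 50 = 752 (≤ 790).
The test is 'or': at least one threshold is exceeded.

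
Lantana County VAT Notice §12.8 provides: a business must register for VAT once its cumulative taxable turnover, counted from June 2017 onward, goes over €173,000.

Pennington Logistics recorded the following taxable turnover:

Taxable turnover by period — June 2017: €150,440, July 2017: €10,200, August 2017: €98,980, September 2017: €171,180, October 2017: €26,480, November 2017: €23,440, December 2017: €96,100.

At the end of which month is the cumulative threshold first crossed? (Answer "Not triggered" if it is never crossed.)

Through June 2017: €150,440
Through July 2017: €160,640
Through August 2017: €259,620 ← exceeds threshold

August 2017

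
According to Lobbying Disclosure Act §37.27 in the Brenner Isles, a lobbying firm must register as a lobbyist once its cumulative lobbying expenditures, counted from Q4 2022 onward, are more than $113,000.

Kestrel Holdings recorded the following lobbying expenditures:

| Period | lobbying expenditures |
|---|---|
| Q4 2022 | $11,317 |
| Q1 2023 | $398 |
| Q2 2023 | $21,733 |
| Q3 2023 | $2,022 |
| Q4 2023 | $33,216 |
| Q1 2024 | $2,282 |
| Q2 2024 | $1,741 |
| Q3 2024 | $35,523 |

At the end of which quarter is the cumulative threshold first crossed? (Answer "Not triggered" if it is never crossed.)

Not triggered

Through Q4 2022: $11,317
Through Q1 2023: $11,715
Through Q2 2023: $33,448
Through Q3 2023: $35,470
Through Q4 2023: $68,686
Through Q1 2024: $70,968
Through Q2 2024: $72,709
Through Q3 2024: $108,232
Final cumulative total $108,232 ≤ $113,000; the threshold is never exceeded.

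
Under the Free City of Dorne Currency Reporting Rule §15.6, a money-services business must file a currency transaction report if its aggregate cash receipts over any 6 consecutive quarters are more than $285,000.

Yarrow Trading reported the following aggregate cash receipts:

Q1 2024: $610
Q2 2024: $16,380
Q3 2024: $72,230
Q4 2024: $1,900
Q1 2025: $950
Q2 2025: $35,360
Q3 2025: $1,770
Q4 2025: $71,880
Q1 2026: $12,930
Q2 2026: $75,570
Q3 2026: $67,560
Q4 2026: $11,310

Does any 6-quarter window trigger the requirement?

Q1 2024–Q2 2025: $610 + $16,380 + $72,230 + $1,900 + $950 + $35,360 = $127,430 (under)
Q2 2024–Q3 2025: $16,380 + $72,230 + $1,900 + $950 + $35,360 + $1,770 = $128,590 (under)
Q3 2024–Q4 2025: $72,230 + $1,900 + $950 + $35,360 + $1,770 + $71,880 = $184,090 (under)
Q4 2024–Q1 2026: $1,900 + $950 + $35,360 + $1,770 + $71,880 + $12,930 = $124,790 (under)
Q1 2025–Q2 2026: $950 + $35,360 + $1,770 + $71,880 + $12,930 + $75,570 = $198,460 (under)
Q2 2025–Q3 2026: $35,360 + $1,770 + $71,880 + $12,930 + $75,570 + $67,560 = $265,070 (under)
Q3 2025–Q4 2026: $1,770 + $71,880 + $12,930 + $75,570 + $67,560 + $11,310 = $241,020 (under)
No window exceeds $285,000.

No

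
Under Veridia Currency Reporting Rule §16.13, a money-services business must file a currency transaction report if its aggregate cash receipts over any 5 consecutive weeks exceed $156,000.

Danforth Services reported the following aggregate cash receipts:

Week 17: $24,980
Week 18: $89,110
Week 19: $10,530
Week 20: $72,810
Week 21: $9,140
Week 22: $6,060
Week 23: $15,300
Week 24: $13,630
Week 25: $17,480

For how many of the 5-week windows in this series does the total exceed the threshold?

Week 17–Week 21: $24,980 + $89,110 + $10,530 + $72,810 + $9,140 = $206,570 (over)
Week 18–Week 22: $89,110 + $10,530 + $72,810 + $9,140 + $6,060 = $187,650 (over)
Week 19–Week 23: $10,530 + $72,810 + $9,140 + $6,060 + $15,300 = $113,840 (under)
Week 20–Week 24: $72,810 + $9,140 + $6,060 + $15,300 + $13,630 = $116,940 (under)
Week 21–Week 25: $9,140 + $6,060 + $15,300 + $13,630 + $17,480 = $61,610 (under)
2 windows exceed the threshold.

2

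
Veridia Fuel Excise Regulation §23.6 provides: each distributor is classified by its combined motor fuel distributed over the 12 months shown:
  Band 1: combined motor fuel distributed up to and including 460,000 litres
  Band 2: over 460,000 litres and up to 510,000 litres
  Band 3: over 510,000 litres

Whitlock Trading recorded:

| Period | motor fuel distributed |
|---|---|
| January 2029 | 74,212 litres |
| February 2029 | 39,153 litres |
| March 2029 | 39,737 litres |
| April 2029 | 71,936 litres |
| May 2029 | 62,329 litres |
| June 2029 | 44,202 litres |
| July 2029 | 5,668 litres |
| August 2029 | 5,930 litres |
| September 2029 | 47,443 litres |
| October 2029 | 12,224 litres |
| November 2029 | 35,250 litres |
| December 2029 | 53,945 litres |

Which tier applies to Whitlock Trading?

Band 2

Combined motor fuel distributed: 74,212 litres + 39,153 litres + 39,737 litres + 71,936 litres + 62,329 litres + 44,202 litres + 5,668 litres + 5,930 litres + 47,443 litres + 12,224 litres + 35,250 litres + 53,945 litres = 492,029 litres.
460,000 litres < 492,029 litres ≤ 510,000 litres, so Band 2 applies.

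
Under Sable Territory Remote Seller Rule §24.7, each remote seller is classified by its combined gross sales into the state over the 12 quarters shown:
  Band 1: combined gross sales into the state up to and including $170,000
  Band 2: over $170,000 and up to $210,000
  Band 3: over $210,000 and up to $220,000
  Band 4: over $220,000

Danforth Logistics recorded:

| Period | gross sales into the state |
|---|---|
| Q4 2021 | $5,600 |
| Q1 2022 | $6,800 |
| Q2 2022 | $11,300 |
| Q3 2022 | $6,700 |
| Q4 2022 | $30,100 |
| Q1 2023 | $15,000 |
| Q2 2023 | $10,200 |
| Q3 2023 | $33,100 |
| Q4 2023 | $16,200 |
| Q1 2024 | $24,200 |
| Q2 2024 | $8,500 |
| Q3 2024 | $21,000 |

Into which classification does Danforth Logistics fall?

Combined gross sales into the state: $5,600 + $6,800 + $11,300 + $6,700 + $30,100 + $15,000 + $10,200 + $33,100 + $16,200 + $24,200 + $8,500 + $21,000 = $188,700.
$170,000 < $188,700 ≤ $210,000, so Band 2 applies.

Band 2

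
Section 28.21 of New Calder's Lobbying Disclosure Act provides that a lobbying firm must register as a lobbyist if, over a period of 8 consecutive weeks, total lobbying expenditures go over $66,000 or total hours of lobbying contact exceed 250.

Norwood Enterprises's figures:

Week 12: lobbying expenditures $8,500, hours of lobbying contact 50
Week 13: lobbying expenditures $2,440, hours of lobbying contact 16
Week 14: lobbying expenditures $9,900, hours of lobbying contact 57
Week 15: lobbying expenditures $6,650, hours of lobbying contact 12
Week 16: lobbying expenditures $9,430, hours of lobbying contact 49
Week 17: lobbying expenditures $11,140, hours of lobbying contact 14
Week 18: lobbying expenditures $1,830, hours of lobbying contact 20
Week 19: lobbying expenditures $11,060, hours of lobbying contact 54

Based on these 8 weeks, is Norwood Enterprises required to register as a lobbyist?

Total lobbying expenditures: $8,500 + $2,440 + $9,900 + $6,650 + $9,430 + $11,140 + $1,830 + $11,060 = $60,950 (≤ $66,000).
Total hours of lobbying contact: 50 + 16 + 57 + 12 + 49 + 14 + 20 + 54 = 272 (> 250).
The test is 'or': at least one threshold is exceeded.

Yes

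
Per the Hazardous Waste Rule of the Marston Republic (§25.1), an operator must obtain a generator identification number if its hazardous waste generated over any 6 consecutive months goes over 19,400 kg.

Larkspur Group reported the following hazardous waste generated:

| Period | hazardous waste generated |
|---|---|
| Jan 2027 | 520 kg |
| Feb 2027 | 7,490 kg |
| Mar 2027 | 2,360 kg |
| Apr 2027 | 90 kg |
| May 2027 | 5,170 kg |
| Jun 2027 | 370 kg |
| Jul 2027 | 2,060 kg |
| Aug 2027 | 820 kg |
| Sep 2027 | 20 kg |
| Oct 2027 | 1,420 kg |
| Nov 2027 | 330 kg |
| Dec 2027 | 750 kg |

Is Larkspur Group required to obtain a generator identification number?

No

Jan 2027–Jun 2027: 520 kg + 7,490 kg + 2,360 kg + 90 kg + 5,170 kg + 370 kg = 16,000 kg (under)
Feb 2027–Jul 2027: 7,490 kg + 2,360 kg + 90 kg + 5,170 kg + 370 kg + 2,060 kg = 17,540 kg (under)
Mar 2027–Aug 2027: 2,360 kg + 90 kg + 5,170 kg + 370 kg + 2,060 kg + 820 kg = 10,870 kg (under)
Apr 2027–Sep 2027: 90 kg + 5,170 kg + 370 kg + 2,060 kg + 820 kg + 20 kg = 8,530 kg (under)
May 2027–Oct 2027: 5,170 kg + 370 kg + 2,060 kg + 820 kg + 20 kg + 1,420 kg = 9,860 kg (under)
Jun 2027–Nov 2027: 370 kg + 2,060 kg + 820 kg + 20 kg + 1,420 kg + 330 kg = 5,020 kg (under)
Jul 2027–Dec 2027: 2,060 kg + 820 kg + 20 kg + 1,420 kg + 330 kg + 750 kg = 5,400 kg (under)
No window exceeds 19,400 kg.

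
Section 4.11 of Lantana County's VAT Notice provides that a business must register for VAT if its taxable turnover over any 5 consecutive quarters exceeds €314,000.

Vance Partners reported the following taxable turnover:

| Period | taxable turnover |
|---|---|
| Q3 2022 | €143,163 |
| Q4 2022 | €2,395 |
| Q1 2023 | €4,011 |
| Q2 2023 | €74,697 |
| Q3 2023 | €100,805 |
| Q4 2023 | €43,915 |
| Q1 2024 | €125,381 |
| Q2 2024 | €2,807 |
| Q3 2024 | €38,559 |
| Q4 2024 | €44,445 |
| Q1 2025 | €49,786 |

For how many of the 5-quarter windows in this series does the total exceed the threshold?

3

Q3 2022–Q3 2023: €143,163 + €2,395 + €4,011 + €74,697 + €100,805 = €325,071 (over)
Q4 2022–Q4 2023: €2,395 + €4,011 + €74,697 + €100,805 + €43,915 = €225,823 (under)
Q1 2023–Q1 2024: €4,011 + €74,697 + €100,805 + €43,915 + €125,381 = €348,809 (over)
Q2 2023–Q2 2024: €74,697 + €100,805 + €43,915 + €125,381 + €2,807 = €347,605 (over)
Q3 2023–Q3 2024: €100,805 + €43,915 + €125,381 + €2,807 + €38,559 = €311,467 (under)
Q4 2023–Q4 2024: €43,915 + €125,381 + €2,807 + €38,559 + €44,445 = €255,107 (under)
Q1 2024–Q1 2025: €125,381 + €2,807 + €38,559 + €44,445 + €49,786 = €260,978 (under)
3 windows exceed the threshold.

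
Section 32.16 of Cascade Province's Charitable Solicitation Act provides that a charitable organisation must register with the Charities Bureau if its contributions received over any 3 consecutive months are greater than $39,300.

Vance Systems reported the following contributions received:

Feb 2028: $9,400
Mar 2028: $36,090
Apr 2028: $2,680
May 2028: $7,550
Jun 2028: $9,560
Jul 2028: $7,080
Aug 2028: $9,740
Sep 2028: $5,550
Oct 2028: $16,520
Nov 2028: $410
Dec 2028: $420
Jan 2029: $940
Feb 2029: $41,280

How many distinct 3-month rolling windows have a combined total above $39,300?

Feb 2028–Apr 2028: $9,400 + $36,090 + $2,680 = $48,170 (over)
Mar 2028–May 2028: $36,090 + $2,680 + $7,550 = $46,320 (over)
Apr 2028–Jun 2028: $2,680 + $7,550 + $9,560 = $19,790 (under)
May 2028–Jul 2028: $7,550 + $9,560 + $7,080 = $24,190 (under)
Jun 2028–Aug 2028: $9,560 + $7,080 + $9,740 = $26,380 (under)
Jul 2028–Sep 2028: $7,080 + $9,740 + $5,550 = $22,370 (under)
Aug 2028–Oct 2028: $9,740 + $5,550 + $16,520 = $31,810 (under)
Sep 2028–Nov 2028: $5,550 + $16,520 + $410 = $22,480 (under)
Oct 2028–Dec 2028: $16,520 + $410 + $420 = $17,350 (under)
Nov 2028–Jan 2029: $410 + $420 + $940 = $1,770 (under)
Dec 2028–Feb 2029: $420 + $940 + $41,280 = $42,640 (over)
3 windows exceed the threshold.

3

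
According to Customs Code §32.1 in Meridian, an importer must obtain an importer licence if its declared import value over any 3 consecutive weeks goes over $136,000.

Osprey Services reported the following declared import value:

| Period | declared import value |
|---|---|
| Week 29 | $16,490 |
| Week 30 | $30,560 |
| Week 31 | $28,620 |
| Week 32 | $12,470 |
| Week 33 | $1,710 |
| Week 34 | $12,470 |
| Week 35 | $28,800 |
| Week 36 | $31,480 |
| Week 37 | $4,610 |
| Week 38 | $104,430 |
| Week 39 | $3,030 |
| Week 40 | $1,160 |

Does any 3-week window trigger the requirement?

Yes

Week 29–Week 31: $16,490 + $30,560 + $28,620 = $75,670 (under)
Week 30–Week 32: $30,560 + $28,620 + $12,470 = $71,650 (under)
Week 31–Week 33: $28,620 + $12,470 + $1,710 = $42,800 (under)
Week 32–Week 34: $12,470 + $1,710 + $12,470 = $26,650 (under)
Week 33–Week 35: $1,710 + $12,470 + $28,800 = $42,980 (under)
Week 34–Week 36: $12,470 + $28,800 + $31,480 = $72,750 (under)
Week 35–Week 37: $28,800 + $31,480 + $4,610 = $64,890 (under)
Week 36–Week 38: $31,480 + $4,610 + $104,430 = $140,520 (over)
Week 37–Week 39: $4,610 + $104,430 + $3,030 = $112,070 (under)
Week 38–Week 40: $104,430 + $3,030 + $1,160 = $108,620 (under)
At least one window exceeds $136,000.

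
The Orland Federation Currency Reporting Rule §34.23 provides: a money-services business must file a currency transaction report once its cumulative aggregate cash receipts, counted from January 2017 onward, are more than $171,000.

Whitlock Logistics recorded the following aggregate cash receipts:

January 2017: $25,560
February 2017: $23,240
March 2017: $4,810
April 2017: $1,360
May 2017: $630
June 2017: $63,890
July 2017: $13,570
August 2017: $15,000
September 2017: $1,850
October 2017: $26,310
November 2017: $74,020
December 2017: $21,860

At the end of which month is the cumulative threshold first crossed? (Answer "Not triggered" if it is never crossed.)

October 2017

Through January 2017: $25,560
Through February 2017: $48,800
Through March 2017: $53,610
Through April 2017: $54,970
Through May 2017: $55,600
Through June 2017: $119,490
Through July 2017: $133,060
Through August 2017: $148,060
Through September 2017: $149,910
Through October 2017: $176,220 ← exceeds threshold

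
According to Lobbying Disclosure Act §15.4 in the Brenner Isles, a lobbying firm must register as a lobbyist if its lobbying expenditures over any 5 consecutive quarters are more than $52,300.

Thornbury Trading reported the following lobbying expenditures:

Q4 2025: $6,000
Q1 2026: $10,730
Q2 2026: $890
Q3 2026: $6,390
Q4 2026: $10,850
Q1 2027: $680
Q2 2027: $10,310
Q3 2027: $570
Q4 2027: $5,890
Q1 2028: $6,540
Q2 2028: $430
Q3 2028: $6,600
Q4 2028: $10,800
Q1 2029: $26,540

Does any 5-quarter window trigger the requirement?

Q4 2025–Q4 2026: $6,000 + $10,730 + $890 + $6,390 + $10,850 = $34,860 (under)
Q1 2026–Q1 2027: $10,730 + $890 + $6,390 + $10,850 + $680 = $29,540 (under)
Q2 2026–Q2 2027: $890 + $6,390 + $10,850 + $680 + $10,310 = $29,120 (under)
Q3 2026–Q3 2027: $6,390 + $10,850 + $680 + $10,310 + $570 = $28,800 (under)
Q4 2026–Q4 2027: $10,850 + $680 + $10,310 + $570 + $5,890 = $28,300 (under)
Q1 2027–Q1 2028: $680 + $10,310 + $570 + $5,890 + $6,540 = $23,990 (under)
Q2 2027–Q2 2028: $10,310 + $570 + $5,890 + $6,540 + $430 = $23,740 (under)
Q3 2027–Q3 2028: $570 + $5,890 + $6,540 + $430 + $6,600 = $20,030 (under)
Q4 2027–Q4 2028: $5,890 + $6,540 + $430 + $6,600 + $10,800 = $30,260 (under)
Q1 2028–Q1 2029: $6,540 + $430 + $6,600 + $10,800 + $26,540 = $50,910 (under)
No window exceeds $52,300.

No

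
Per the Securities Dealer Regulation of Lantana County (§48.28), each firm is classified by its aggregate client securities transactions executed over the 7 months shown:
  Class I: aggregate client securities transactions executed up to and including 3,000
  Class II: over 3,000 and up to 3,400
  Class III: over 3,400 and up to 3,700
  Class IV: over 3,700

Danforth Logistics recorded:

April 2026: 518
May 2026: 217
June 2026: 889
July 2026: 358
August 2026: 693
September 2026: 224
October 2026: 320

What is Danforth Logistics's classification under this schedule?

Class II

Aggregate client securities transactions executed: 518 + 217 + 889 + 358 + 693 + 224 + 320 = 3,219.
3,000 < 3,219 ≤ 3,400, so Class II applies.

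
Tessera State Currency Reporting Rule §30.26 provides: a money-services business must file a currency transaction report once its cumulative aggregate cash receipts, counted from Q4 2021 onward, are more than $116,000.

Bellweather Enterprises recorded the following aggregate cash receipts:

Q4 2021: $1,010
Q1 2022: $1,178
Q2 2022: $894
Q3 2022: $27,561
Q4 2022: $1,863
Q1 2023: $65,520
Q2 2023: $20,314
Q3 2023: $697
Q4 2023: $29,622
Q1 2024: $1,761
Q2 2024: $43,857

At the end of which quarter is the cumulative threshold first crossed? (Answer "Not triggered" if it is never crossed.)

Through Q4 2021: $1,010
Through Q1 2022: $2,188
Through Q2 2022: $3,082
Through Q3 2022: $30,643
Through Q4 2022: $32,506
Through Q1 2023: $98,026
Through Q2 2023: $118,340 ← exceeds threshold

Q2 2023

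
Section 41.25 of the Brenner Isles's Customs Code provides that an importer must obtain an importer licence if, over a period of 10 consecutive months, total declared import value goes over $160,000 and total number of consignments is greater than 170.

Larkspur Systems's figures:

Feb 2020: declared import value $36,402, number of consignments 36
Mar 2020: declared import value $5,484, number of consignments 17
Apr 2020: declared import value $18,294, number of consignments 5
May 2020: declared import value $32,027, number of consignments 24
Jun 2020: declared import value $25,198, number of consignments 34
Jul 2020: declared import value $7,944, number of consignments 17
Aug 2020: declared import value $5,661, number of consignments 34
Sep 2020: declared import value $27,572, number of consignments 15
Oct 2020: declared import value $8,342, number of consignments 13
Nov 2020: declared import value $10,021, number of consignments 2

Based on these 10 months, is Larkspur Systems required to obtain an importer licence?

Total declared import value: $36,402 + $5,484 + $18,294 + $32,027 + $25,198 + $7,944 + $5,661 + $27,572 + $8,342 + $10,021 = $176,945 (> $160,000).
Total number of consignments: 36 + 17 + 5 + 24 + 34 + 17 + 34 + 15 + 13 + 2 = 197 (> 170).
The test is 'and': both thresholds are exceeded.

Yes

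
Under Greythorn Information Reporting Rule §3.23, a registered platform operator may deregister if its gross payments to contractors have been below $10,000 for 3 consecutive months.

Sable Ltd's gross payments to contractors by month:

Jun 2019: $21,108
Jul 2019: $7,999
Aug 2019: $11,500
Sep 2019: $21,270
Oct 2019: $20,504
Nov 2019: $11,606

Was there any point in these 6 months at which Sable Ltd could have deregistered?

Months below $10,000: Jul 2019.
Longest run of consecutive months below the threshold: 1.
1 < 3, so Sable Ltd never became eligible.

No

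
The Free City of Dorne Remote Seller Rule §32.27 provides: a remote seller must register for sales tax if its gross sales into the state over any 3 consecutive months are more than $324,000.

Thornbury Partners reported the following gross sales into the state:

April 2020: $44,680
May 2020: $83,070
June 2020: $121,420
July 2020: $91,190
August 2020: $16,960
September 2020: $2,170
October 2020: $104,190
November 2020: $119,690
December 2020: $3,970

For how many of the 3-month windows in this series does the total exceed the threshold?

April 2020–June 2020: $44,680 + $83,070 + $121,420 = $249,170 (under)
May 2020–July 2020: $83,070 + $121,420 + $91,190 = $295,680 (under)
June 2020–August 2020: $121,420 + $91,190 + $16,960 = $229,570 (under)
July 2020–September 2020: $91,190 + $16,960 + $2,170 = $110,320 (under)
August 2020–October 2020: $16,960 + $2,170 + $104,190 = $123,320 (under)
September 2020–November 2020: $2,170 + $104,190 + $119,690 = $226,050 (under)
October 2020–December 2020: $104,190 + $119,690 + $3,970 = $227,850 (under)
0 windows exceed the threshold.

0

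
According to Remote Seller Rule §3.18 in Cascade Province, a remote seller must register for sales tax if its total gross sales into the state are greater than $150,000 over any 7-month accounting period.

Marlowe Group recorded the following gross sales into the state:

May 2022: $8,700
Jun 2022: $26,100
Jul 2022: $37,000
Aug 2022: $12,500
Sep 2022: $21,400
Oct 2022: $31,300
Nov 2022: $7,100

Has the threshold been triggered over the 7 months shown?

No

Total gross sales into the state: $8,700 + $26,100 + $37,000 + $12,500 + $21,400 + $31,300 + $7,100 = $144,100.
$144,100 ≤ $150,000, so the threshold is not exceeded.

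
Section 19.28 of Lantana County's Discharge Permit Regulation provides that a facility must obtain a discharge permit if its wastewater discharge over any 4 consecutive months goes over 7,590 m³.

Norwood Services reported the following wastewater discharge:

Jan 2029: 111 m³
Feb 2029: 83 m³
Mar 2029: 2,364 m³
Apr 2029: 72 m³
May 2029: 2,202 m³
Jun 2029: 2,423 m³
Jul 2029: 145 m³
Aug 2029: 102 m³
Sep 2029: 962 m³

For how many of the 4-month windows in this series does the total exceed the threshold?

0

Jan 2029–Apr 2029: 111 m³ + 83 m³ + 2,364 m³ + 72 m³ = 2,630 m³ (under)
Feb 2029–May 2029: 83 m³ + 2,364 m³ + 72 m³ + 2,202 m³ = 4,721 m³ (under)
Mar 2029–Jun 2029: 2,364 m³ + 72 m³ + 2,202 m³ + 2,423 m³ = 7,061 m³ (under)
Apr 2029–Jul 2029: 72 m³ + 2,202 m³ + 2,423 m³ + 145 m³ = 4,842 m³ (under)
May 2029–Aug 2029: 2,202 m³ + 2,423 m³ + 145 m³ + 102 m³ = 4,872 m³ (under)
Jun 2029–Sep 2029: 2,423 m³ + 145 m³ + 102 m³ + 962 m³ = 3,632 m³ (under)
0 windows exceed the threshold.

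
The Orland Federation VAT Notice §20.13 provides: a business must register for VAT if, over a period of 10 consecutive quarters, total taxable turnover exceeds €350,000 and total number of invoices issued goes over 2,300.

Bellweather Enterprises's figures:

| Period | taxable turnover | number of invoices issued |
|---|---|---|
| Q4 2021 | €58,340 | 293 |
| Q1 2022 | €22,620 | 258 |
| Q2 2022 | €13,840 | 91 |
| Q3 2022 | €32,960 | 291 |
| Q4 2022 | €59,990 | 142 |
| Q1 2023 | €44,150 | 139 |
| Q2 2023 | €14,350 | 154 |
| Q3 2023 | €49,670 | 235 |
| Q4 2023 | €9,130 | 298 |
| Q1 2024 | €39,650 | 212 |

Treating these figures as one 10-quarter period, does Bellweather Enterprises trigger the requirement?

Total taxable turnover: €58,340 + €22,620 + €13,840 + €32,960 + €59,990 + €44,150 + €14,350 + €49,670 + €9,130 + €39,650 = €344,700 (≤ €350,000).
Total number of invoices issued: 293 + 258 + 91 + 291 + 142 + 139 + 154 + 235 + 298 + 212 = 2,113 (≤ 2,300).
The test is 'and': the rule requires both, and at least one is not exceeded.

No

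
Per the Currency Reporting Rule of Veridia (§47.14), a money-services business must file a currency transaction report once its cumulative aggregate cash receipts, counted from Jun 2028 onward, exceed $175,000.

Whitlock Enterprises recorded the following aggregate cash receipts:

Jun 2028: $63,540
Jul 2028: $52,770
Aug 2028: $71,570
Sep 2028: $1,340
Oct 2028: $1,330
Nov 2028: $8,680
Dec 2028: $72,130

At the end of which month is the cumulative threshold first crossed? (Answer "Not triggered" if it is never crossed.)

Through Jun 2028: $63,540
Through Jul 2028: $116,310
Through Aug 2028: $187,880 ← exceeds threshold

Aug 2028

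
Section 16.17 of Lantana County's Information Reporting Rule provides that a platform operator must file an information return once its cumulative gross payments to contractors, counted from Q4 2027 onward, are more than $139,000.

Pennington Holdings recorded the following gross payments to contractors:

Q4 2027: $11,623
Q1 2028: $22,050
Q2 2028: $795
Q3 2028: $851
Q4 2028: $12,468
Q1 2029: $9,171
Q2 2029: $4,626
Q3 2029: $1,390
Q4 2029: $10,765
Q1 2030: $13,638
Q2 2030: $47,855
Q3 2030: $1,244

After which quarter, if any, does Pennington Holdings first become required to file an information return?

Through Q4 2027: $11,623
Through Q1 2028: $33,673
Through Q2 2028: $34,468
Through Q3 2028: $35,319
Through Q4 2028: $47,787
Through Q1 2029: $56,958
Through Q2 2029: $61,584
Through Q3 2029: $62,974
Through Q4 2029: $73,739
Through Q1 2030: $87,377
Through Q2 2030: $135,232
Through Q3 2030: $136,476
Final cumulative total $136,476 ≤ $139,000; the threshold is never exceeded.

Not triggered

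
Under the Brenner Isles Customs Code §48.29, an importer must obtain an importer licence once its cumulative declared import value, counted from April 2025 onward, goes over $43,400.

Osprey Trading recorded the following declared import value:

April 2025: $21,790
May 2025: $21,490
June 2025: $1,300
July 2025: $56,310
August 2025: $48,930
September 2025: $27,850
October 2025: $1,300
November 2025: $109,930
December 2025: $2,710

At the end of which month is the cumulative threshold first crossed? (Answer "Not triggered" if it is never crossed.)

Through April 2025: $21,790
Through May 2025: $43,280
Through June 2025: $44,580 ← exceeds threshold

June 2025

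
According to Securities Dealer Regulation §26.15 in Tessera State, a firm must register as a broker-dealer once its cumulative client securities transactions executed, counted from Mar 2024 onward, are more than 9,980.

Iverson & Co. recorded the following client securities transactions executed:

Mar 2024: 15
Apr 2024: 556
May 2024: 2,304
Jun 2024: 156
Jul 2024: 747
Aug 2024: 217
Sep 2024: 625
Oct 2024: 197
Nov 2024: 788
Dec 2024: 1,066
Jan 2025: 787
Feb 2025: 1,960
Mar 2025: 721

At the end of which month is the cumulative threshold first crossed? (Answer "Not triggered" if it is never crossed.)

Through Mar 2024: 15
Through Apr 2024: 571
Through May 2024: 2,875
Through Jun 2024: 3,031
Through Jul 2024: 3,778
Through Aug 2024: 3,995
Through Sep 2024: 4,620
Through Oct 2024: 4,817
Through Nov 2024: 5,605
Through Dec 2024: 6,671
Through Jan 2025: 7,458
Through Feb 2025: 9,418
Through Mar 2025: 10,139 ← exceeds threshold

Mar 2025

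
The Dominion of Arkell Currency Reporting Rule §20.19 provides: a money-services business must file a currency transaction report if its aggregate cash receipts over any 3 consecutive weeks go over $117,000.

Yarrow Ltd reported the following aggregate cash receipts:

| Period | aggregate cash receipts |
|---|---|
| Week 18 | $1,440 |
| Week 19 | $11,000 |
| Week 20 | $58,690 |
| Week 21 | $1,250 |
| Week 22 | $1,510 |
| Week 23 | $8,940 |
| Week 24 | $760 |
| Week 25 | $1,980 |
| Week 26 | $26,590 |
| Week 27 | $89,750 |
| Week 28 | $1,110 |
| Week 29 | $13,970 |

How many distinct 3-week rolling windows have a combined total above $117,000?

2

Week 18–Week 20: $1,440 + $11,000 + $58,690 = $71,130 (under)
Week 19–Week 21: $11,000 + $58,690 + $1,250 = $70,940 (under)
Week 20–Week 22: $58,690 + $1,250 + $1,510 = $61,450 (under)
Week 21–Week 23: $1,250 + $1,510 + $8,940 = $11,700 (under)
Week 22–Week 24: $1,510 + $8,940 + $760 = $11,210 (under)
Week 23–Week 25: $8,940 + $760 + $1,980 = $11,680 (under)
Week 24–Week 26: $760 + $1,980 + $26,590 = $29,330 (under)
Week 25–Week 27: $1,980 + $26,590 + $89,750 = $118,320 (over)
Week 26–Week 28: $26,590 + $89,750 + $1,110 = $117,450 (over)
Week 27–Week 29: $89,750 + $1,110 + $13,970 = $104,830 (under)
2 windows exceed the threshold.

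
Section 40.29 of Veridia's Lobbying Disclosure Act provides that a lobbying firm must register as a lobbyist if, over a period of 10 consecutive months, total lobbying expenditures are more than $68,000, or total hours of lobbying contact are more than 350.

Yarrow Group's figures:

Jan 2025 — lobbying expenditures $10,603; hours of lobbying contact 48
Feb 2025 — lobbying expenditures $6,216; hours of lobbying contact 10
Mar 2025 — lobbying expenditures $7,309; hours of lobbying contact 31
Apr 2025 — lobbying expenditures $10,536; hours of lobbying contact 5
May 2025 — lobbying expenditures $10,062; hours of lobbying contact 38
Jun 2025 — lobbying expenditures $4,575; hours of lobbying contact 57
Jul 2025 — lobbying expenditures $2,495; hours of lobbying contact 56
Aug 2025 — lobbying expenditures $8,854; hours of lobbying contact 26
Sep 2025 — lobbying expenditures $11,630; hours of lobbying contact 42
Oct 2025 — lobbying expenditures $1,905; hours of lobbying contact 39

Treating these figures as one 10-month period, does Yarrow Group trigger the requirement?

Total lobbying expenditures: $10,603 + $6,216 + $7,309 + $10,536 + $10,062 + $4,575 + $2,495 + $8,854 + $11,630 + $1,905 = $74,185 (> $68,000).
Total hours of lobbying contact: 48 + 10 + 31 + 5 + 38 + 57 + 56 + 26 + 42 + 39 = 352 (> 350).
The test is 'or': at least one threshold is exceeded.

Yes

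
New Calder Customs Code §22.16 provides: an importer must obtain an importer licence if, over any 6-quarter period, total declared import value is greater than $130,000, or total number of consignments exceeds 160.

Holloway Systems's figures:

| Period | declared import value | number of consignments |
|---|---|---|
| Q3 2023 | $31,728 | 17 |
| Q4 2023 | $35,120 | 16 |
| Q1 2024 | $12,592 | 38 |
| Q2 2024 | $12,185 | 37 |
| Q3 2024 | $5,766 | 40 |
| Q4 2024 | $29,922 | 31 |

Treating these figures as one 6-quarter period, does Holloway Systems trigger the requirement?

Total declared import value: $31,728 + $35,120 + $12,592 + $12,185 + $5,766 + $29,922 = $127,313 (≤ $130,000).
Total number of consignments: 17 + 16 + 38 + 37 + 40 + 31 = 179 (> 160).
The test is 'or': at least one threshold is exceeded.

Yes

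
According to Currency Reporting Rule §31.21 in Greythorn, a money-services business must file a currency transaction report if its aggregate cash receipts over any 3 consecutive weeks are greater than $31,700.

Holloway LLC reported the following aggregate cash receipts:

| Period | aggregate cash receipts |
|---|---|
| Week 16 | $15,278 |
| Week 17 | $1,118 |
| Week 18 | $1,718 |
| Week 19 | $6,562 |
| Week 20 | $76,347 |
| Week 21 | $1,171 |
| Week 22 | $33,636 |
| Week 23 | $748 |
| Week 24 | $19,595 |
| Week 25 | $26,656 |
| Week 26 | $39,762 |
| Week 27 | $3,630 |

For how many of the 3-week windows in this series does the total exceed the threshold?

Week 16–Week 18: $15,278 + $1,118 + $1,718 = $18,114 (under)
Week 17–Week 19: $1,118 + $1,718 + $6,562 = $9,398 (under)
Week 18–Week 20: $1,718 + $6,562 + $76,347 = $84,627 (over)
Week 19–Week 21: $6,562 + $76,347 + $1,171 = $84,080 (over)
Week 20–Week 22: $76,347 + $1,171 + $33,636 = $111,154 (over)
Week 21–Week 23: $1,171 + $33,636 + $748 = $35,555 (over)
Week 22–Week 24: $33,636 + $748 + $19,595 = $53,979 (over)
Week 23–Week 25: $748 + $19,595 + $26,656 = $46,999 (over)
Week 24–Week 26: $19,595 + $26,656 + $39,762 = $86,013 (over)
Week 25–Week 27: $26,656 + $39,762 + $3,630 = $70,048 (over)
8 windows exceed the threshold.

8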